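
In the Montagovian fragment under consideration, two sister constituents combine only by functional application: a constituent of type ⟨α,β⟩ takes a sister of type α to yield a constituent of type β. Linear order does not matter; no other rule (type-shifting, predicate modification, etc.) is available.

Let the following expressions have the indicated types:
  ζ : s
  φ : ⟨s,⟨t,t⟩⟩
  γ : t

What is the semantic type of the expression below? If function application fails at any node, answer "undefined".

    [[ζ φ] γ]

t

[ζ φ]: functor φ : ⟨s,⟨t,t⟩⟩, argument ζ : s; result ⟨t,t⟩.
[[ζ φ] γ]: functor [ζ φ] : ⟨t,t⟩, argument γ : t; result t.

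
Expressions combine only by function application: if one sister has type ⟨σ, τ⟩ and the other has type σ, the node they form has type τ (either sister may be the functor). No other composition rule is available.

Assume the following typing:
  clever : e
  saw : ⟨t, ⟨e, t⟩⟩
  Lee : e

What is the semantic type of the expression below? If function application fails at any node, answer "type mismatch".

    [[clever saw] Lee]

At [clever saw]: neither e nor ⟨t, ⟨e, t⟩⟩ can take the other as argument; the node is ill-typed.

type mismatch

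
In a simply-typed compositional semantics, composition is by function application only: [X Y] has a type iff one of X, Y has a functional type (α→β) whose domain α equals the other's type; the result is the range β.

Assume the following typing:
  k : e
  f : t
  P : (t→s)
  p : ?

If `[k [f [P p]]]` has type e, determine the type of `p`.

[k [f [P p]]] must have type e. The sister k has type e; that is not a function onto e, so [f [P p]] must be the functor, of type (e→e).
[f [P p]] must have type (e→e). The sister f has type t; that is not a function onto (e→e), so [P p] must be the functor, of type (t→(e→e)).
[P p] must have type (t→(e→e)). The sister P has type (t→s); that is not a function onto (t→(e→e)), so p must be the functor, of type ((t→s)→(t→(e→e))).

((t→s)→(t→(e→e)))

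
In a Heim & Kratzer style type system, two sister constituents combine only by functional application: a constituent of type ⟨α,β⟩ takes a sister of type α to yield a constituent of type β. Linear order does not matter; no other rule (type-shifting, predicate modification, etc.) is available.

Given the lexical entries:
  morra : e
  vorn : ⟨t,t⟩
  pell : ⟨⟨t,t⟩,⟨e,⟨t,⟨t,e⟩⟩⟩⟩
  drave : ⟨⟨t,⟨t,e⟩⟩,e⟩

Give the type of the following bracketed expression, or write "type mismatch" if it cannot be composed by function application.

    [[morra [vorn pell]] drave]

e

[vorn pell] — pell of type ⟨⟨t,t⟩,⟨e,⟨t,⟨t,e⟩⟩⟩⟩ combines with vorn of type ⟨t,t⟩: type ⟨e,⟨t,⟨t,e⟩⟩⟩.
[morra [vorn pell]] — [vorn pell] of type ⟨e,⟨t,⟨t,e⟩⟩⟩ combines with morra of type e: type ⟨t,⟨t,e⟩⟩.
[[morra [vorn pell]] drave] — drave of type ⟨⟨t,⟨t,e⟩⟩,e⟩ combines with [morra [vorn pell]] of type ⟨t,⟨t,e⟩⟩: type e.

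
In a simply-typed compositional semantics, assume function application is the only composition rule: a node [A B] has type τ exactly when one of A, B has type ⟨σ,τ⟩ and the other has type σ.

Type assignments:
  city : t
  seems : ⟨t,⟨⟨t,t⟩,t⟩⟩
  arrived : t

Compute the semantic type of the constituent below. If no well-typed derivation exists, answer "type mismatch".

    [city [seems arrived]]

type mismatch

[seems arrived] — seems of type ⟨t,⟨⟨t,t⟩,t⟩⟩ combines with arrived of type t: type ⟨⟨t,t⟩,t⟩.
[city [seems arrived]]: t and ⟨⟨t,t⟩,t⟩ cannot combine by function application — type clash.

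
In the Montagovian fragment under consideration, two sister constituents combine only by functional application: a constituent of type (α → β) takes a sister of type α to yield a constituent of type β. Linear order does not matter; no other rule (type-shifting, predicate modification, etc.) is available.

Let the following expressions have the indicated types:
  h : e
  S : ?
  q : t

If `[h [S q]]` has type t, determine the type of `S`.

At [h [S q]] (required: t): h is e, which is not a function with range t; hence [S q] is the functor — type (e → t).
At [S q] (required: (e → t)): q is t, which is not a function with range (e → t); hence S is the functor — type (t → (e → t)).

(t → (e → t))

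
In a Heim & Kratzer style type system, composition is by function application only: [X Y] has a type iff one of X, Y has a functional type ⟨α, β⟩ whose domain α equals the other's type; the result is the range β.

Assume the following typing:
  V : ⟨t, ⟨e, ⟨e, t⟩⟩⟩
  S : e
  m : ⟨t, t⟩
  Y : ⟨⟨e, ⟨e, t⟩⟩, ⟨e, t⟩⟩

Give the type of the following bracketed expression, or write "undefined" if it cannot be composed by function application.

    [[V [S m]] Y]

undefined

At [S m]: neither e nor ⟨t, t⟩ can take the other as argument; the node is ill-typed.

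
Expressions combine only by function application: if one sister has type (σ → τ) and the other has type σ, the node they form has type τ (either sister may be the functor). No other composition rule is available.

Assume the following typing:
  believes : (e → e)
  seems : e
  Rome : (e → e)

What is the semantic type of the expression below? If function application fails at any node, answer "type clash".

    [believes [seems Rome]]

e

[seems Rome]: Rome is (e → e), seems is e; result e.
[believes [seems Rome]]: believes is (e → e), [seems Rome] is e; result e.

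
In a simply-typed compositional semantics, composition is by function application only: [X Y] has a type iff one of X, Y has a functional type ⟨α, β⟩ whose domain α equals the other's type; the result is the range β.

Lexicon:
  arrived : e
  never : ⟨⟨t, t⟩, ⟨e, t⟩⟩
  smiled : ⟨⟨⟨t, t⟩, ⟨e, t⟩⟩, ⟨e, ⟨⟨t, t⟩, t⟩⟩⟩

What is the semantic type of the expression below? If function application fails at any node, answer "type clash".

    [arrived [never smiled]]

[never smiled]: ⟨⟨⟨t, t⟩, ⟨e, t⟩⟩, ⟨e, ⟨⟨t, t⟩, t⟩⟩⟩ applied to ⟨⟨t, t⟩, ⟨e, t⟩⟩ yields ⟨e, ⟨⟨t, t⟩, t⟩⟩.
[arrived [never smiled]]: ⟨e, ⟨⟨t, t⟩, t⟩⟩ applied to e yields ⟨⟨t, t⟩, t⟩.

⟨⟨t, t⟩, t⟩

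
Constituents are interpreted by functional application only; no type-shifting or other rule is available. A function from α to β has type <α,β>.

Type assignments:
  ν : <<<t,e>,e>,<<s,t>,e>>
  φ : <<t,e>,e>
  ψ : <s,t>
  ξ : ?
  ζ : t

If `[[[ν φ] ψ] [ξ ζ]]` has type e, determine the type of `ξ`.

For [[[ν φ] ψ] [ξ ζ]] to have type e with [[ν φ] ψ] of type e, [ξ ζ] must be the function: [ξ ζ] : <e,e>.
For [ξ ζ] to have type <e,e> with ζ of type t, ξ must be the function: ξ : <t,<e,e>>.

<t,<e,e>>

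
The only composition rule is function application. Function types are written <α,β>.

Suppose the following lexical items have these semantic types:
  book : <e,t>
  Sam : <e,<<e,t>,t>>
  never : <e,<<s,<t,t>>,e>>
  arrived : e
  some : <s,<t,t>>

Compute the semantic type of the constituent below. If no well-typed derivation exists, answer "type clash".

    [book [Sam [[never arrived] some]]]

t

[never arrived]: functor never : <e,<<s,<t,t>>,e>>, argument arrived : e; result <<s,<t,t>>,e>.
[[never arrived] some]: functor [never arrived] : <<s,<t,t>>,e>, argument some : <s,<t,t>>; result e.
[Sam [[never arrived] some]]: functor Sam : <e,<<e,t>,t>>, argument [[never arrived] some] : e; result <<e,t>,t>.
[book [Sam [[never arrived] some]]]: functor [Sam [[never arrived] some]] : <<e,t>,t>, argument book : <e,t>; result t.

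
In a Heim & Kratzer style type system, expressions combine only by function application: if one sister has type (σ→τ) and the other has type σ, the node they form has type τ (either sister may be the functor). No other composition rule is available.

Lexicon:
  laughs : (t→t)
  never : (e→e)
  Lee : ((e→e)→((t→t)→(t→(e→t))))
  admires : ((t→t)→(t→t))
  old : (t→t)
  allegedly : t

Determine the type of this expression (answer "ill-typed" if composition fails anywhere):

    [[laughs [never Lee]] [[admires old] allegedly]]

[never Lee]: ((e→e)→((t→t)→(t→(e→t)))) applied to (e→e) yields ((t→t)→(t→(e→t))).
[laughs [never Lee]]: ((t→t)→(t→(e→t))) applied to (t→t) yields (t→(e→t)).
[admires old]: ((t→t)→(t→t)) applied to (t→t) yields (t→t).
[[admires old] allegedly]: (t→t) applied to t yields t.
[[laughs [never Lee]] [[admires old] allegedly]]: (t→(e→t)) applied to t yields (e→t).

(e→t)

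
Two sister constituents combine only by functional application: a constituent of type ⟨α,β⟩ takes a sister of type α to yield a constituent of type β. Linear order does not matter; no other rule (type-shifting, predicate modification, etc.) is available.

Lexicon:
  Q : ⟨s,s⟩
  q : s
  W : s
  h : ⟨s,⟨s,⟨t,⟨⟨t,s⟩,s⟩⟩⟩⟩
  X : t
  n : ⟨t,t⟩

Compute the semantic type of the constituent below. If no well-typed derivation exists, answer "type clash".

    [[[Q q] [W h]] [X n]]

[Q q] — Q of type ⟨s,s⟩ combines with q of type s: type s.
[W h] — h of type ⟨s,⟨s,⟨t,⟨⟨t,s⟩,s⟩⟩⟩⟩ combines with W of type s: type ⟨s,⟨t,⟨⟨t,s⟩,s⟩⟩⟩.
[[Q q] [W h]] — [W h] of type ⟨s,⟨t,⟨⟨t,s⟩,s⟩⟩⟩ combines with [Q q] of type s: type ⟨t,⟨⟨t,s⟩,s⟩⟩.
[X n] — n of type ⟨t,t⟩ combines with X of type t: type t.
[[[Q q] [W h]] [X n]] — [[Q q] [W h]] of type ⟨t,⟨⟨t,s⟩,s⟩⟩ combines with [X n] of type t: type ⟨⟨t,s⟩,s⟩.

⟨⟨t,s⟩,s⟩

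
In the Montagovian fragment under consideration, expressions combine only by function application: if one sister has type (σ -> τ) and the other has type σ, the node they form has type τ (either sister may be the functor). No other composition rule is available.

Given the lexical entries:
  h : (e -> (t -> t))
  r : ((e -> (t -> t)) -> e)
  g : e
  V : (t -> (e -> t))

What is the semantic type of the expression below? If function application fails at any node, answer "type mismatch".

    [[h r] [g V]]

type mismatch

[h r]: ((e -> (t -> t)) -> e) applied to (e -> (t -> t)) yields e.
[g V]: e and (t -> (e -> t)) cannot combine by function application — type clash.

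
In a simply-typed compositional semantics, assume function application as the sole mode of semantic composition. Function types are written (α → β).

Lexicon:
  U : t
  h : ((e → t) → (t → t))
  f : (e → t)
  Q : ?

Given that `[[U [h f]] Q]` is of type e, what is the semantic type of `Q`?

At [[U [h f]] Q] (required: e): [U [h f]] is t, which is not a function with range e; hence Q is the functor — type (t → e).

(t → e)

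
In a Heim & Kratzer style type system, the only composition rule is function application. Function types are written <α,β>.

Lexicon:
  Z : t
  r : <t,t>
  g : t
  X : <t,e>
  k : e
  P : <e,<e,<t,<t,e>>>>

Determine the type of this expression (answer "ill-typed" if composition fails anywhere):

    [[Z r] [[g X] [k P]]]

At [Z r], r : <t,t> takes Z : t, giving t.
At [g X], X : <t,e> takes g : t, giving e.
At [k P], P : <e,<e,<t,<t,e>>>> takes k : e, giving <e,<t,<t,e>>>.
At [[g X] [k P]], [k P] : <e,<t,<t,e>>> takes [g X] : e, giving <t,<t,e>>.
At [[Z r] [[g X] [k P]]], [[g X] [k P]] : <t,<t,e>> takes [Z r] : t, giving <t,e>.

<t,e>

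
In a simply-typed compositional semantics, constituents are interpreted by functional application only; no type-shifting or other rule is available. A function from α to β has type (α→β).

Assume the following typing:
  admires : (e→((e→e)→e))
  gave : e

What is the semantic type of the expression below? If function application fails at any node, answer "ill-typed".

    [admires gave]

At [admires gave], admires : (e→((e→e)→e)) takes gave : e, giving ((e→e)→e).

((e→e)→e)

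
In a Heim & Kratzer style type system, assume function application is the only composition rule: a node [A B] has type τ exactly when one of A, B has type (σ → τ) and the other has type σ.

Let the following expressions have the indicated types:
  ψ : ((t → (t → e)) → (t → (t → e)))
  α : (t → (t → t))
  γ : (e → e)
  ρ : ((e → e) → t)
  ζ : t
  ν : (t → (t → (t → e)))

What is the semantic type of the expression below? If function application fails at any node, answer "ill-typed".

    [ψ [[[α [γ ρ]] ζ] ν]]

[γ ρ]: ρ is ((e → e) → t), γ is (e → e); result t.
[α [γ ρ]]: α is (t → (t → t)), [γ ρ] is t; result (t → t).
[[α [γ ρ]] ζ]: [α [γ ρ]] is (t → t), ζ is t; result t.
[[[α [γ ρ]] ζ] ν]: ν is (t → (t → (t → e))), [[α [γ ρ]] ζ] is t; result (t → (t → e)).
[ψ [[[α [γ ρ]] ζ] ν]]: ψ is ((t → (t → e)) → (t → (t → e))), [[[α [γ ρ]] ζ] ν] is (t → (t → e)); result (t → (t → e)).

(t → (t → e))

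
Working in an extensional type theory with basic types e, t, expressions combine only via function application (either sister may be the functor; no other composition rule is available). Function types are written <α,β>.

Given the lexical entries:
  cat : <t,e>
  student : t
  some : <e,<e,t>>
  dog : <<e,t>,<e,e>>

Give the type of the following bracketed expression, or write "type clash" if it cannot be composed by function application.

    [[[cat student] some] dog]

<e,e>

[cat student]: functor cat : <t,e>, argument student : t; result e.
[[cat student] some]: functor some : <e,<e,t>>, argument [cat student] : e; result <e,t>.
[[[cat student] some] dog]: functor dog : <<e,t>,<e,e>>, argument [[cat student] some] : <e,t>; result <e,e>.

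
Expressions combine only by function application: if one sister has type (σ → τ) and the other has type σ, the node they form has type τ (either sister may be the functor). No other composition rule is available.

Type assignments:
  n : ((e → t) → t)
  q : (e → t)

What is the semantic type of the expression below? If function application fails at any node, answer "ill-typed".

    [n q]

t

[n q]: ((e → t) → t) applied to (e → t) yields t.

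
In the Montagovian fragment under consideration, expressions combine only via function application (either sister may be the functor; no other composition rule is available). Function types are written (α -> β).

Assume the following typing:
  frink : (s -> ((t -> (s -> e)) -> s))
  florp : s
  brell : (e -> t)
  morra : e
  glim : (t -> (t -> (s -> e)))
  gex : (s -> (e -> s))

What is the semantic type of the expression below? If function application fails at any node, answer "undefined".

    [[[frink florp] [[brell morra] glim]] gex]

[frink florp]: frink is (s -> ((t -> (s -> e)) -> s)), florp is s; result ((t -> (s -> e)) -> s).
[brell morra]: brell is (e -> t), morra is e; result t.
[[brell morra] glim]: glim is (t -> (t -> (s -> e))), [brell morra] is t; result (t -> (s -> e)).
[[frink florp] [[brell morra] glim]]: [frink florp] is ((t -> (s -> e)) -> s), [[brell morra] glim] is (t -> (s -> e)); result s.
[[[frink florp] [[brell morra] glim]] gex]: gex is (s -> (e -> s)), [[frink florp] [[brell morra] glim]] is s; result (e -> s).

(e -> s)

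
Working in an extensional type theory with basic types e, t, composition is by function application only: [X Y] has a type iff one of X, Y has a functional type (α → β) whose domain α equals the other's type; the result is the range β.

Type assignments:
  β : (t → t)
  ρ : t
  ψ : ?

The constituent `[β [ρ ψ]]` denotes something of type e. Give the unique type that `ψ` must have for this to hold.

For [β [ρ ψ]] to have type e with β of type (t → t), [ρ ψ] must be the function: [ρ ψ] : ((t → t) → e).
For [ρ ψ] to have type ((t → t) → e) with ρ of type t, ψ must be the function: ψ : (t → ((t → t) → e)).

(t → ((t → t) → e))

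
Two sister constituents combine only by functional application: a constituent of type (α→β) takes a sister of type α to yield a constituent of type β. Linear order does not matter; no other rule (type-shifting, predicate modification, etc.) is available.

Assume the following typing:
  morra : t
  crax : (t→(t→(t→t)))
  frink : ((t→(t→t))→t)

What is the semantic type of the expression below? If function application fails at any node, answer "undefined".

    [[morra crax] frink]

[morra crax]: functor crax : (t→(t→(t→t))), argument morra : t; result (t→(t→t)).
[[morra crax] frink]: functor frink : ((t→(t→t))→t), argument [morra crax] : (t→(t→t)); result t.

t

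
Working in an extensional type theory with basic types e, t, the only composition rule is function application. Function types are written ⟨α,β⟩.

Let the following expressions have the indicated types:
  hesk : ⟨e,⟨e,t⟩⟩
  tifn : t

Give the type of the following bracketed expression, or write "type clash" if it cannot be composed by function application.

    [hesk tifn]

[hesk tifn]: ⟨e,⟨e,t⟩⟩ with t — neither is a function whose domain matches the other; composition fails here.

type clash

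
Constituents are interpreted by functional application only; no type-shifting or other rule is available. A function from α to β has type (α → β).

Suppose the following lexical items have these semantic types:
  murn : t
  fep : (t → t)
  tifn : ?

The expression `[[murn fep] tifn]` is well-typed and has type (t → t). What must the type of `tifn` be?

(t → (t → t))

[[murn fep] tifn] is required to be (t → t). [murn fep] : t cannot yield (t → t) as functor, so tifn : (t → (t → t)).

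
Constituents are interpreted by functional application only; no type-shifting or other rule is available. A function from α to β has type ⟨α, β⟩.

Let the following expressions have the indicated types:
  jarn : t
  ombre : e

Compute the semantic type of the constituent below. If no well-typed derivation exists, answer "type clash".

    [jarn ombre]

type clash

[jarn ombre]: t with e — neither is a function whose domain matches the other; composition fails here.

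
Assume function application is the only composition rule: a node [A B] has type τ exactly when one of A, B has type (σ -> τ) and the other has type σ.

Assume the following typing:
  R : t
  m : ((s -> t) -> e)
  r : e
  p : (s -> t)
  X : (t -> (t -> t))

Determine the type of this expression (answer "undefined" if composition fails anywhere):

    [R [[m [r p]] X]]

[r p]: e and (s -> t) cannot combine by function application — type clash.

undefined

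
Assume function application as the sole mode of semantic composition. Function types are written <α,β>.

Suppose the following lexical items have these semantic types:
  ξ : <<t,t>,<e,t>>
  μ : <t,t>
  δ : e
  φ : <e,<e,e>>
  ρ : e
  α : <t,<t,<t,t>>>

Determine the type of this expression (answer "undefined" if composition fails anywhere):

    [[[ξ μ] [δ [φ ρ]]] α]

<t,<t,t>>

At [ξ μ], ξ : <<t,t>,<e,t>> takes μ : <t,t>, giving <e,t>.
At [φ ρ], φ : <e,<e,e>> takes ρ : e, giving <e,e>.
At [δ [φ ρ]], [φ ρ] : <e,e> takes δ : e, giving e.
At [[ξ μ] [δ [φ ρ]]], [ξ μ] : <e,t> takes [δ [φ ρ]] : e, giving t.
At [[[ξ μ] [δ [φ ρ]]] α], α : <t,<t,<t,t>>> takes [[ξ μ] [δ [φ ρ]]] : t, giving <t,<t,t>>.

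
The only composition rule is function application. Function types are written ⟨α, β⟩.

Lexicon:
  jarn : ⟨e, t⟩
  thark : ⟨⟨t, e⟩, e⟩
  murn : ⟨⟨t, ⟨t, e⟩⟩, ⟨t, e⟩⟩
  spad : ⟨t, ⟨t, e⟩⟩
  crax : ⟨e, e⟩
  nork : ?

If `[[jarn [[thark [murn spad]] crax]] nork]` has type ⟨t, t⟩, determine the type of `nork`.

⟨t, ⟨t, t⟩⟩

For [[jarn [[thark [murn spad]] crax]] nork] to have type ⟨t, t⟩ with [jarn [[thark [murn spad]] crax]] of type t, nork must be the function: nork : ⟨t, ⟨t, t⟩⟩.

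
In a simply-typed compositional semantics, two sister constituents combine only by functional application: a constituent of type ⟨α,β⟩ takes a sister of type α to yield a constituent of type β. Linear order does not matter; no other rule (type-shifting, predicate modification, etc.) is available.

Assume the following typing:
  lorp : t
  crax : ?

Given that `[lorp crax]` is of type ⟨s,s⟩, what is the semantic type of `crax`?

For [lorp crax] to have type ⟨s,s⟩ with lorp of type t, crax must be the function: crax : ⟨t,⟨s,s⟩⟩.

⟨t,⟨s,s⟩⟩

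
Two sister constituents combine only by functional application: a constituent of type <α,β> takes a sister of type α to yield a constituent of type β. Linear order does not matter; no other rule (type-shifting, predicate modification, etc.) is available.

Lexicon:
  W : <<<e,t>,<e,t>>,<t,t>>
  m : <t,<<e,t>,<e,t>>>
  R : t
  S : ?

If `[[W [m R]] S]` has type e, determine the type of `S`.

[[W [m R]] S] must have type e. The sister [W [m R]] has type <t,t>; that is not a function onto e, so S must be the functor, of type <<t,t>,e>.

<<t,t>,e>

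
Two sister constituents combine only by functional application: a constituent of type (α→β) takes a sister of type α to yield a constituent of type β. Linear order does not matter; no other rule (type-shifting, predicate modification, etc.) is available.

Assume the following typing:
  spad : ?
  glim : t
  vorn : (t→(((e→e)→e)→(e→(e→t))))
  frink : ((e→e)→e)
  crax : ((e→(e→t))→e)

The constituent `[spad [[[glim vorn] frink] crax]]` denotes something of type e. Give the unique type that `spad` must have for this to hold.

[spad [[[glim vorn] frink] crax]] is required to be e. [[[glim vorn] frink] crax] : e cannot yield e as functor, so spad : (e→e).

(e→e)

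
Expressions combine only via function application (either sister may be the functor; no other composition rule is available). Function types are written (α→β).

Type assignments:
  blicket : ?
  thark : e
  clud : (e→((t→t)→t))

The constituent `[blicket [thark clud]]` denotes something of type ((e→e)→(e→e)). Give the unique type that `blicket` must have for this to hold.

[blicket [thark clud]] is required to be ((e→e)→(e→e)). [thark clud] : ((t→t)→t) cannot yield ((e→e)→(e→e)) as functor, so blicket : (((t→t)→t)→((e→e)→(e→e))).

(((t→t)→t)→((e→e)→(e→e)))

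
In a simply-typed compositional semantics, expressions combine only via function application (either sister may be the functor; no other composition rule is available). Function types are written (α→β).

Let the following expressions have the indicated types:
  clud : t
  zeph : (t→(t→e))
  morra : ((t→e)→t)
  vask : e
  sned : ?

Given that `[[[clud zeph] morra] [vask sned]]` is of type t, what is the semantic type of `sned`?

[[[clud zeph] morra] [vask sned]] must have type t. The sister [[clud zeph] morra] has type t; that is not a function onto t, so [vask sned] must be the functor, of type (t→t).
[vask sned] must have type (t→t). The sister vask has type e; that is not a function onto (t→t), so sned must be the functor, of type (e→(t→t)).

(e→(t→t))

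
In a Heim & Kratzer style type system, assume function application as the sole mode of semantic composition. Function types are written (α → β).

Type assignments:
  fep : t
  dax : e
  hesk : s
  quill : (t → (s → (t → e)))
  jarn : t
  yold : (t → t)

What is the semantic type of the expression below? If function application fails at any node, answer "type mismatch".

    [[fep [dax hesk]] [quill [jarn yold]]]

[dax hesk]: e and s cannot combine by function application — type clash.

type mismatch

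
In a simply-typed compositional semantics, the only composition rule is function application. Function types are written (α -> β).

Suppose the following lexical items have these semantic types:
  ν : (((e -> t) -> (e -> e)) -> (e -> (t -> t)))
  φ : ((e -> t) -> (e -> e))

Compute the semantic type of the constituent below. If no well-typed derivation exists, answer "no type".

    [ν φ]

At [ν φ], ν : (((e -> t) -> (e -> e)) -> (e -> (t -> t))) takes φ : ((e -> t) -> (e -> e)), giving (e -> (t -> t)).

(e -> (t -> t))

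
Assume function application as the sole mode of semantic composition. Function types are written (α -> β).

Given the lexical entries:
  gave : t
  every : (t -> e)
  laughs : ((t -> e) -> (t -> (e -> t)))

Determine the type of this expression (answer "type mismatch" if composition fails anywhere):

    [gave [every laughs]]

[every laughs] — laughs of type ((t -> e) -> (t -> (e -> t))) combines with every of type (t -> e): type (t -> (e -> t)).
[gave [every laughs]] — [every laughs] of type (t -> (e -> t)) combines with gave of type t: type (e -> t).

(e -> t)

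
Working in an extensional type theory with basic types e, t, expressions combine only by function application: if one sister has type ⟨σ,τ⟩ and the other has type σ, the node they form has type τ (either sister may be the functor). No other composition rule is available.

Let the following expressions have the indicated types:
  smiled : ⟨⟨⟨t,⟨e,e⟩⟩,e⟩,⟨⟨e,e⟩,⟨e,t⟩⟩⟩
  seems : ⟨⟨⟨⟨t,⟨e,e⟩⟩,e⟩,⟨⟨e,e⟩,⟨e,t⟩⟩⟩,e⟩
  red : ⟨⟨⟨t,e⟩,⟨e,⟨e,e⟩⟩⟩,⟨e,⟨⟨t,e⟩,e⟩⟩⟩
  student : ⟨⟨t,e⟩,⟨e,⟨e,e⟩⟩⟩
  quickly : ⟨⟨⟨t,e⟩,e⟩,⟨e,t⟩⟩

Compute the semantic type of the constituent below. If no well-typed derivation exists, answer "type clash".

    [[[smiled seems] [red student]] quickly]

[smiled seems]: functor seems : ⟨⟨⟨⟨t,⟨e,e⟩⟩,e⟩,⟨⟨e,e⟩,⟨e,t⟩⟩⟩,e⟩, argument smiled : ⟨⟨⟨t,⟨e,e⟩⟩,e⟩,⟨⟨e,e⟩,⟨e,t⟩⟩⟩; result e.
[red student]: functor red : ⟨⟨⟨t,e⟩,⟨e,⟨e,e⟩⟩⟩,⟨e,⟨⟨t,e⟩,e⟩⟩⟩, argument student : ⟨⟨t,e⟩,⟨e,⟨e,e⟩⟩⟩; result ⟨e,⟨⟨t,e⟩,e⟩⟩.
[[smiled seems] [red student]]: functor [red student] : ⟨e,⟨⟨t,e⟩,e⟩⟩, argument [smiled seems] : e; result ⟨⟨t,e⟩,e⟩.
[[[smiled seems] [red student]] quickly]: functor quickly : ⟨⟨⟨t,e⟩,e⟩,⟨e,t⟩⟩, argument [[smiled seems] [red student]] : ⟨⟨t,e⟩,e⟩; result ⟨e,t⟩.

⟨e,t⟩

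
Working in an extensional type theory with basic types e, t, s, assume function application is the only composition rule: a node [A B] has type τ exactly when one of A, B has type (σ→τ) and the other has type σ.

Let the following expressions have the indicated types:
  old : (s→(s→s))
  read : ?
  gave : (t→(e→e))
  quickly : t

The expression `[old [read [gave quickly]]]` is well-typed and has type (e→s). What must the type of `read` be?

((e→e)→((s→(s→s))→(e→s)))

[old [read [gave quickly]]] must have type (e→s). The sister old has type (s→(s→s)); that is not a function onto (e→s), so [read [gave quickly]] must be the functor, of type ((s→(s→s))→(e→s)).
[read [gave quickly]] must have type ((s→(s→s))→(e→s)). The sister [gave quickly] has type (e→e); that is not a function onto ((s→(s→s))→(e→s)), so read must be the functor, of type ((e→e)→((s→(s→s))→(e→s))).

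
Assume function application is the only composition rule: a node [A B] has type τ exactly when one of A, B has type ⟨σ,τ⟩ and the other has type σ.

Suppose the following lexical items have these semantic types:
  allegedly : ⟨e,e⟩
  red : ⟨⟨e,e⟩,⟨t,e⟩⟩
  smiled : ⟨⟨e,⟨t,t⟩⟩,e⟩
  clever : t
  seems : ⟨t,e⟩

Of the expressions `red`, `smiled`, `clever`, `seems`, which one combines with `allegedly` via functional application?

red

red — combines: red : ⟨⟨e,e⟩,⟨t,e⟩⟩ takes allegedly : ⟨e,e⟩ as argument, giving ⟨t,e⟩.
smiled : ⟨⟨e,⟨t,t⟩⟩,e⟩ — allegedly needs e; smiled needs ⟨e,⟨t,t⟩⟩; neither fits.
clever : t — allegedly needs e; clever needs nothing (atomic); neither fits.
seems : ⟨t,e⟩ — allegedly needs e; seems needs t; neither fits.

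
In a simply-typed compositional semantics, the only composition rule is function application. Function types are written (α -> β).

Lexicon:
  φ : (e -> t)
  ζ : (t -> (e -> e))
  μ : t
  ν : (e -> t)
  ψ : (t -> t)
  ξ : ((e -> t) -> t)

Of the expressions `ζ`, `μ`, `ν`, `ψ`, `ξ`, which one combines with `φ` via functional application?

ξ

ζ : (t -> (e -> e)) — φ needs e; ζ needs t; neither fits.
μ : t — φ needs e; μ needs nothing (atomic); neither fits.
ν : (e -> t) — φ needs e; ν needs e; neither fits.
ψ : (t -> t) — φ needs e; ψ needs t; neither fits.
ξ — combines: ξ : ((e -> t) -> t) takes φ : (e -> t) as argument, giving t.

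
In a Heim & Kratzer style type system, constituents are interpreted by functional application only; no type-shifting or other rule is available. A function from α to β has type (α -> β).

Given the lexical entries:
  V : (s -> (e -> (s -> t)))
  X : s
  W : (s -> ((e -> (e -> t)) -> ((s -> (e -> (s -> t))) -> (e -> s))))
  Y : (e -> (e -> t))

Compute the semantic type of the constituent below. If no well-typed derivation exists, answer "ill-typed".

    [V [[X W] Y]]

At [X W], W : (s -> ((e -> (e -> t)) -> ((s -> (e -> (s -> t))) -> (e -> s)))) takes X : s, giving ((e -> (e -> t)) -> ((s -> (e -> (s -> t))) -> (e -> s))).
At [[X W] Y], [X W] : ((e -> (e -> t)) -> ((s -> (e -> (s -> t))) -> (e -> s))) takes Y : (e -> (e -> t)), giving ((s -> (e -> (s -> t))) -> (e -> s)).
At [V [[X W] Y]], [[X W] Y] : ((s -> (e -> (s -> t))) -> (e -> s)) takes V : (s -> (e -> (s -> t))), giving (e -> s).

(e -> s)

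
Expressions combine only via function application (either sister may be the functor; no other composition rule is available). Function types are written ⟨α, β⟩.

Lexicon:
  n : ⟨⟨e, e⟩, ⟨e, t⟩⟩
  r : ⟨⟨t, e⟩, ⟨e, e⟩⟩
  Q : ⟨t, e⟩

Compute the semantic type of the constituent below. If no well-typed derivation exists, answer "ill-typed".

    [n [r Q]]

⟨e, t⟩

[r Q]: r is ⟨⟨t, e⟩, ⟨e, e⟩⟩, Q is ⟨t, e⟩; result ⟨e, e⟩.
[n [r Q]]: n is ⟨⟨e, e⟩, ⟨e, t⟩⟩, [r Q] is ⟨e, e⟩; result ⟨e, t⟩.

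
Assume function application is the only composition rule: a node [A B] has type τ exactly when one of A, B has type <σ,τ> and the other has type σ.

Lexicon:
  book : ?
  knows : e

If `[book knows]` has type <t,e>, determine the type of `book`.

For [book knows] to have type <t,e> with knows of type e, book must be the function: book : <e,<t,e>>.

<e,<t,e>>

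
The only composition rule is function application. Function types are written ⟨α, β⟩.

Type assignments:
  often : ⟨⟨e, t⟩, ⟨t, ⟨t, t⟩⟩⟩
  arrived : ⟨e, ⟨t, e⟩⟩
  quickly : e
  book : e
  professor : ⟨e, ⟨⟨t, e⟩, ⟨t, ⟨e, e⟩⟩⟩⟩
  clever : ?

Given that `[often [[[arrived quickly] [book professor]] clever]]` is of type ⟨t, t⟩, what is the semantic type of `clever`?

⟨⟨t, ⟨e, e⟩⟩, ⟨⟨⟨e, t⟩, ⟨t, ⟨t, t⟩⟩⟩, ⟨t, t⟩⟩⟩

[often [[[arrived quickly] [book professor]] clever]] must have type ⟨t, t⟩. The sister often has type ⟨⟨e, t⟩, ⟨t, ⟨t, t⟩⟩⟩; that is not a function onto ⟨t, t⟩, so [[[arrived quickly] [book professor]] clever] must be the functor, of type ⟨⟨⟨e, t⟩, ⟨t, ⟨t, t⟩⟩⟩, ⟨t, t⟩⟩.
[[[arrived quickly] [book professor]] clever] must have type ⟨⟨⟨e, t⟩, ⟨t, ⟨t, t⟩⟩⟩, ⟨t, t⟩⟩. The sister [[arrived quickly] [book professor]] has type ⟨t, ⟨e, e⟩⟩; that is not a function onto ⟨⟨⟨e, t⟩, ⟨t, ⟨t, t⟩⟩⟩, ⟨t, t⟩⟩, so clever must be the functor, of type ⟨⟨t, ⟨e, e⟩⟩, ⟨⟨⟨e, t⟩, ⟨t, ⟨t, t⟩⟩⟩, ⟨t, t⟩⟩⟩.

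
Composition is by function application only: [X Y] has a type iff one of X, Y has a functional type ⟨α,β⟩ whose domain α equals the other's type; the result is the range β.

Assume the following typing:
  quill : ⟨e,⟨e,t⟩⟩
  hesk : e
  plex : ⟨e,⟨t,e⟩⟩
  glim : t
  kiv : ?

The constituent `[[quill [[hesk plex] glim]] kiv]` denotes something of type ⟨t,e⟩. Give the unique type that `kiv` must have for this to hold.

At [[quill [[hesk plex] glim]] kiv] (required: ⟨t,e⟩): [quill [[hesk plex] glim]] is ⟨e,t⟩, which is not a function with range ⟨t,e⟩; hence kiv is the functor — type ⟨⟨e,t⟩,⟨t,e⟩⟩.

⟨⟨e,t⟩,⟨t,e⟩⟩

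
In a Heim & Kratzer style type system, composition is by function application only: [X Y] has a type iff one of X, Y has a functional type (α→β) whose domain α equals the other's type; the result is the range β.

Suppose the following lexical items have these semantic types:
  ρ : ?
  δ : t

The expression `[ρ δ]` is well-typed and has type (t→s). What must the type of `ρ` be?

[ρ δ] must have type (t→s). The sister δ has type t; that is not a function onto (t→s), so ρ must be the functor, of type (t→(t→s)).

(t→(t→s))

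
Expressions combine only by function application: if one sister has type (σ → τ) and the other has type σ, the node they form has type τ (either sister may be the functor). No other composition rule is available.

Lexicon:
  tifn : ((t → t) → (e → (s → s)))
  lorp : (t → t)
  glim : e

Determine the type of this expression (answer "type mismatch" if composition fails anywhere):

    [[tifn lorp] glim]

(s → s)

[tifn lorp]: functor tifn : ((t → t) → (e → (s → s))), argument lorp : (t → t); result (e → (s → s)).
[[tifn lorp] glim]: functor [tifn lorp] : (e → (s → s)), argument glim : e; result (s → s).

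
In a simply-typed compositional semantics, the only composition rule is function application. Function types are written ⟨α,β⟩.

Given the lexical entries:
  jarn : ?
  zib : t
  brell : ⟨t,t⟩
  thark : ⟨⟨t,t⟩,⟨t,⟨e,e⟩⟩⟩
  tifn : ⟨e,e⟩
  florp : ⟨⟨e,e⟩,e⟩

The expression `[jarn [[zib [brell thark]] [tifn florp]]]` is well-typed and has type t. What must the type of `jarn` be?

[jarn [[zib [brell thark]] [tifn florp]]] must have type t. The sister [[zib [brell thark]] [tifn florp]] has type e; that is not a function onto t, so jarn must be the functor, of type ⟨e,t⟩.

⟨e,t⟩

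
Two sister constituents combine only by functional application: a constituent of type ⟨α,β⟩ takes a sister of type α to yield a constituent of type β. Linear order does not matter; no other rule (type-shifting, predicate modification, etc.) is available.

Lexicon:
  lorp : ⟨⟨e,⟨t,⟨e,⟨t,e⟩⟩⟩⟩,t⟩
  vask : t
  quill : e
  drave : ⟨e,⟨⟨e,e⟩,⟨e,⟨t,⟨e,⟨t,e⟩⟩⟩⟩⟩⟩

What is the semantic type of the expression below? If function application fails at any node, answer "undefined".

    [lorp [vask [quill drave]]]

undefined

[quill drave]: functor drave : ⟨e,⟨⟨e,e⟩,⟨e,⟨t,⟨e,⟨t,e⟩⟩⟩⟩⟩⟩, argument quill : e; result ⟨⟨e,e⟩,⟨e,⟨t,⟨e,⟨t,e⟩⟩⟩⟩⟩.
[vask [quill drave]]: t with ⟨⟨e,e⟩,⟨e,⟨t,⟨e,⟨t,e⟩⟩⟩⟩⟩ — neither is a function whose domain matches the other; composition fails here.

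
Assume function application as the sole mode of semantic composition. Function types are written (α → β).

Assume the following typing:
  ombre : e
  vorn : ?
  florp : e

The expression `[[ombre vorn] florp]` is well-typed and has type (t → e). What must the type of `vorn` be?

At [[ombre vorn] florp] (required: (t → e)): florp is e, which is not a function with range (t → e); hence [ombre vorn] is the functor — type (e → (t → e)).
At [ombre vorn] (required: (e → (t → e))): ombre is e, which is not a function with range (e → (t → e)); hence vorn is the functor — type (e → (e → (t → e))).

(e → (e → (t → e)))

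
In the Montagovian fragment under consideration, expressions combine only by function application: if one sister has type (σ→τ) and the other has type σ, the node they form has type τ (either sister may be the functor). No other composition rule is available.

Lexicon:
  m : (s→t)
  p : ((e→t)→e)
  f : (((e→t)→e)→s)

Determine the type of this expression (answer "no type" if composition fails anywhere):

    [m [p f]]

[p f] — f of type (((e→t)→e)→s) combines with p of type ((e→t)→e): type s.
[m [p f]] — m of type (s→t) combines with [p f] of type s: type t.

t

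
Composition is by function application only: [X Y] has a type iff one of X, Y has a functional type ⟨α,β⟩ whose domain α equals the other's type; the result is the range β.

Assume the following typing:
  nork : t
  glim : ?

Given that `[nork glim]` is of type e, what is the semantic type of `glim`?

For [nork glim] to have type e with nork of type t, glim must be the function: glim : ⟨t,e⟩.

⟨t,e⟩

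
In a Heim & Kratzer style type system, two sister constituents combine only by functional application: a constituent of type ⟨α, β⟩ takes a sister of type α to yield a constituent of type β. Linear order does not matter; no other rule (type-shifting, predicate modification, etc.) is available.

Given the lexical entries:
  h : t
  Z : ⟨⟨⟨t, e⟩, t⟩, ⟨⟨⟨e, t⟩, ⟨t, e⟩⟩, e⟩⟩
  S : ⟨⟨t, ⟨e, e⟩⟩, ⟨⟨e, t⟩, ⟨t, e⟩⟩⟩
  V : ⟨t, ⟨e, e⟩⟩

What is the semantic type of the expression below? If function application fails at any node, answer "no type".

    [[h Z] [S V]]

no type

[h Z]: t and ⟨⟨⟨t, e⟩, t⟩, ⟨⟨⟨e, t⟩, ⟨t, e⟩⟩, e⟩⟩ cannot combine by function application — type clash.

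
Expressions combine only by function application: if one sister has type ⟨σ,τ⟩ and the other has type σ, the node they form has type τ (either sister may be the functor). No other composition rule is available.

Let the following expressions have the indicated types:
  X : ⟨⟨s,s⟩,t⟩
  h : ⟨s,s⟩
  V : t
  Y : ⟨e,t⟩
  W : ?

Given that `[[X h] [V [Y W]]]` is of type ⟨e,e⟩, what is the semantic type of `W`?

⟨⟨e,t⟩,⟨t,⟨t,⟨e,e⟩⟩⟩⟩

[[X h] [V [Y W]]] must have type ⟨e,e⟩. The sister [X h] has type t; that is not a function onto ⟨e,e⟩, so [V [Y W]] must be the functor, of type ⟨t,⟨e,e⟩⟩.
[V [Y W]] must have type ⟨t,⟨e,e⟩⟩. The sister V has type t; that is not a function onto ⟨t,⟨e,e⟩⟩, so [Y W] must be the functor, of type ⟨t,⟨t,⟨e,e⟩⟩⟩.
[Y W] must have type ⟨t,⟨t,⟨e,e⟩⟩⟩. The sister Y has type ⟨e,t⟩; that is not a function onto ⟨t,⟨t,⟨e,e⟩⟩⟩, so W must be the functor, of type ⟨⟨e,t⟩,⟨t,⟨t,⟨e,e⟩⟩⟩⟩.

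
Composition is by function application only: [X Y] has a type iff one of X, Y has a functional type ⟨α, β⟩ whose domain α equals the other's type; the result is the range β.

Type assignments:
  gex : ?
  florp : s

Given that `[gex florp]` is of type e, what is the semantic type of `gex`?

⟨s, e⟩

[gex florp] is required to be e. florp : s cannot yield e as functor, so gex : ⟨s, e⟩.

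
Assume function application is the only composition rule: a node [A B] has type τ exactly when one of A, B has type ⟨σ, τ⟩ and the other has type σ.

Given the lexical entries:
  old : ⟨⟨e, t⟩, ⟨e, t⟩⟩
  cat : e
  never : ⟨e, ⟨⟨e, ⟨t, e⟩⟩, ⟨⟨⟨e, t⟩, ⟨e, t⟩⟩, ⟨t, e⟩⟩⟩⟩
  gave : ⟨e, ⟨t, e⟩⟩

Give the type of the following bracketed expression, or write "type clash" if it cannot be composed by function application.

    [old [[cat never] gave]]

⟨t, e⟩

[cat never]: functor never : ⟨e, ⟨⟨e, ⟨t, e⟩⟩, ⟨⟨⟨e, t⟩, ⟨e, t⟩⟩, ⟨t, e⟩⟩⟩⟩, argument cat : e; result ⟨⟨e, ⟨t, e⟩⟩, ⟨⟨⟨e, t⟩, ⟨e, t⟩⟩, ⟨t, e⟩⟩⟩.
[[cat never] gave]: functor [cat never] : ⟨⟨e, ⟨t, e⟩⟩, ⟨⟨⟨e, t⟩, ⟨e, t⟩⟩, ⟨t, e⟩⟩⟩, argument gave : ⟨e, ⟨t, e⟩⟩; result ⟨⟨⟨e, t⟩, ⟨e, t⟩⟩, ⟨t, e⟩⟩.
[old [[cat never] gave]]: functor [[cat never] gave] : ⟨⟨⟨e, t⟩, ⟨e, t⟩⟩, ⟨t, e⟩⟩, argument old : ⟨⟨e, t⟩, ⟨e, t⟩⟩; result ⟨t, e⟩.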